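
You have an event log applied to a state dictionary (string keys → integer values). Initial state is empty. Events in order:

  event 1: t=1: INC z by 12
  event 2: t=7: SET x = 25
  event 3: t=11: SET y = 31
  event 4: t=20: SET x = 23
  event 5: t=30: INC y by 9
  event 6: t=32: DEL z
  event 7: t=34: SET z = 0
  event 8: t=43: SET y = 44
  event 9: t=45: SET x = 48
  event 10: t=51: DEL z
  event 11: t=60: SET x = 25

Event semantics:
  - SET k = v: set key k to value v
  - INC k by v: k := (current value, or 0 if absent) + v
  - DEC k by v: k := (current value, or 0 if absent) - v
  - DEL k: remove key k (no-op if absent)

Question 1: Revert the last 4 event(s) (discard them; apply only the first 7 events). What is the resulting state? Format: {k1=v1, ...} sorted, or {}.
Keep first 7 events (discard last 4):
  after event 1 (t=1: INC z by 12): {z=12}
  after event 2 (t=7: SET x = 25): {x=25, z=12}
  after event 3 (t=11: SET y = 31): {x=25, y=31, z=12}
  after event 4 (t=20: SET x = 23): {x=23, y=31, z=12}
  after event 5 (t=30: INC y by 9): {x=23, y=40, z=12}
  after event 6 (t=32: DEL z): {x=23, y=40}
  after event 7 (t=34: SET z = 0): {x=23, y=40, z=0}

Answer: {x=23, y=40, z=0}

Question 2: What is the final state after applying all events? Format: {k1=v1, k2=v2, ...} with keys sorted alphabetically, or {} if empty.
  after event 1 (t=1: INC z by 12): {z=12}
  after event 2 (t=7: SET x = 25): {x=25, z=12}
  after event 3 (t=11: SET y = 31): {x=25, y=31, z=12}
  after event 4 (t=20: SET x = 23): {x=23, y=31, z=12}
  after event 5 (t=30: INC y by 9): {x=23, y=40, z=12}
  after event 6 (t=32: DEL z): {x=23, y=40}
  after event 7 (t=34: SET z = 0): {x=23, y=40, z=0}
  after event 8 (t=43: SET y = 44): {x=23, y=44, z=0}
  after event 9 (t=45: SET x = 48): {x=48, y=44, z=0}
  after event 10 (t=51: DEL z): {x=48, y=44}
  after event 11 (t=60: SET x = 25): {x=25, y=44}

Answer: {x=25, y=44}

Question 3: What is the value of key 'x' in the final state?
Answer: 25

Derivation:
Track key 'x' through all 11 events:
  event 1 (t=1: INC z by 12): x unchanged
  event 2 (t=7: SET x = 25): x (absent) -> 25
  event 3 (t=11: SET y = 31): x unchanged
  event 4 (t=20: SET x = 23): x 25 -> 23
  event 5 (t=30: INC y by 9): x unchanged
  event 6 (t=32: DEL z): x unchanged
  event 7 (t=34: SET z = 0): x unchanged
  event 8 (t=43: SET y = 44): x unchanged
  event 9 (t=45: SET x = 48): x 23 -> 48
  event 10 (t=51: DEL z): x unchanged
  event 11 (t=60: SET x = 25): x 48 -> 25
Final: x = 25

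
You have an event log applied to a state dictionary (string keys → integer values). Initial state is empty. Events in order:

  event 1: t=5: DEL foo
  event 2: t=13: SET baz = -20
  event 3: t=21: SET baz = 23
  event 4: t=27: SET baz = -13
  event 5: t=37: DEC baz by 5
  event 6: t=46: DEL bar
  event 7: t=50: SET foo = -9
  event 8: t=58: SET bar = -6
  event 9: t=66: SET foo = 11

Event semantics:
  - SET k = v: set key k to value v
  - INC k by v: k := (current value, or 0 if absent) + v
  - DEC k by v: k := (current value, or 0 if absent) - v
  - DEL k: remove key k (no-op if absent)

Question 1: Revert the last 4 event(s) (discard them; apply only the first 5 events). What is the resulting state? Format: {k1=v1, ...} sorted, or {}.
Keep first 5 events (discard last 4):
  after event 1 (t=5: DEL foo): {}
  after event 2 (t=13: SET baz = -20): {baz=-20}
  after event 3 (t=21: SET baz = 23): {baz=23}
  after event 4 (t=27: SET baz = -13): {baz=-13}
  after event 5 (t=37: DEC baz by 5): {baz=-18}

Answer: {baz=-18}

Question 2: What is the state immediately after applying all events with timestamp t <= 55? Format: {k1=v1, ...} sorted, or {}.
Apply events with t <= 55 (7 events):
  after event 1 (t=5: DEL foo): {}
  after event 2 (t=13: SET baz = -20): {baz=-20}
  after event 3 (t=21: SET baz = 23): {baz=23}
  after event 4 (t=27: SET baz = -13): {baz=-13}
  after event 5 (t=37: DEC baz by 5): {baz=-18}
  after event 6 (t=46: DEL bar): {baz=-18}
  after event 7 (t=50: SET foo = -9): {baz=-18, foo=-9}

Answer: {baz=-18, foo=-9}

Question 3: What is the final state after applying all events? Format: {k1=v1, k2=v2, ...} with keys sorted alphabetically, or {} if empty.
Answer: {bar=-6, baz=-18, foo=11}

Derivation:
  after event 1 (t=5: DEL foo): {}
  after event 2 (t=13: SET baz = -20): {baz=-20}
  after event 3 (t=21: SET baz = 23): {baz=23}
  after event 4 (t=27: SET baz = -13): {baz=-13}
  after event 5 (t=37: DEC baz by 5): {baz=-18}
  after event 6 (t=46: DEL bar): {baz=-18}
  after event 7 (t=50: SET foo = -9): {baz=-18, foo=-9}
  after event 8 (t=58: SET bar = -6): {bar=-6, baz=-18, foo=-9}
  after event 9 (t=66: SET foo = 11): {bar=-6, baz=-18, foo=11}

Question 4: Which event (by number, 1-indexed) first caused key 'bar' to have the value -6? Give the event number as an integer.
Answer: 8

Derivation:
Looking for first event where bar becomes -6:
  event 8: bar (absent) -> -6  <-- first match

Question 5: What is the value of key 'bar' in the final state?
Track key 'bar' through all 9 events:
  event 1 (t=5: DEL foo): bar unchanged
  event 2 (t=13: SET baz = -20): bar unchanged
  event 3 (t=21: SET baz = 23): bar unchanged
  event 4 (t=27: SET baz = -13): bar unchanged
  event 5 (t=37: DEC baz by 5): bar unchanged
  event 6 (t=46: DEL bar): bar (absent) -> (absent)
  event 7 (t=50: SET foo = -9): bar unchanged
  event 8 (t=58: SET bar = -6): bar (absent) -> -6
  event 9 (t=66: SET foo = 11): bar unchanged
Final: bar = -6

Answer: -6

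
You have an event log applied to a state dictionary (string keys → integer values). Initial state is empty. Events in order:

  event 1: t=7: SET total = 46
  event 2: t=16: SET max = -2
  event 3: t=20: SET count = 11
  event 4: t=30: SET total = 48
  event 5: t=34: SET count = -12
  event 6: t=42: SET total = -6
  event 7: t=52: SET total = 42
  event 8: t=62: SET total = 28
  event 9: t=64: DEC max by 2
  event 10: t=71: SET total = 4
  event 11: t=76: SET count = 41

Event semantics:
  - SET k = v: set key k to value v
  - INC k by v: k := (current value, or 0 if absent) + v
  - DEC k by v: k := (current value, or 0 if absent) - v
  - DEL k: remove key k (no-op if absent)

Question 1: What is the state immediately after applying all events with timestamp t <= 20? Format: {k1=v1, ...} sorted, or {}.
Apply events with t <= 20 (3 events):
  after event 1 (t=7: SET total = 46): {total=46}
  after event 2 (t=16: SET max = -2): {max=-2, total=46}
  after event 3 (t=20: SET count = 11): {count=11, max=-2, total=46}

Answer: {count=11, max=-2, total=46}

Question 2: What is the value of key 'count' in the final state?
Track key 'count' through all 11 events:
  event 1 (t=7: SET total = 46): count unchanged
  event 2 (t=16: SET max = -2): count unchanged
  event 3 (t=20: SET count = 11): count (absent) -> 11
  event 4 (t=30: SET total = 48): count unchanged
  event 5 (t=34: SET count = -12): count 11 -> -12
  event 6 (t=42: SET total = -6): count unchanged
  event 7 (t=52: SET total = 42): count unchanged
  event 8 (t=62: SET total = 28): count unchanged
  event 9 (t=64: DEC max by 2): count unchanged
  event 10 (t=71: SET total = 4): count unchanged
  event 11 (t=76: SET count = 41): count -12 -> 41
Final: count = 41

Answer: 41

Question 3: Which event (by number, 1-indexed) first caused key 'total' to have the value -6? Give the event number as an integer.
Answer: 6

Derivation:
Looking for first event where total becomes -6:
  event 1: total = 46
  event 2: total = 46
  event 3: total = 46
  event 4: total = 48
  event 5: total = 48
  event 6: total 48 -> -6  <-- first match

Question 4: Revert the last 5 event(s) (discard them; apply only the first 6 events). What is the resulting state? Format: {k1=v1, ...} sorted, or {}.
Answer: {count=-12, max=-2, total=-6}

Derivation:
Keep first 6 events (discard last 5):
  after event 1 (t=7: SET total = 46): {total=46}
  after event 2 (t=16: SET max = -2): {max=-2, total=46}
  after event 3 (t=20: SET count = 11): {count=11, max=-2, total=46}
  after event 4 (t=30: SET total = 48): {count=11, max=-2, total=48}
  after event 5 (t=34: SET count = -12): {count=-12, max=-2, total=48}
  after event 6 (t=42: SET total = -6): {count=-12, max=-2, total=-6}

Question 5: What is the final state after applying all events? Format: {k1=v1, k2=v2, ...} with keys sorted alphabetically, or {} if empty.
Answer: {count=41, max=-4, total=4}

Derivation:
  after event 1 (t=7: SET total = 46): {total=46}
  after event 2 (t=16: SET max = -2): {max=-2, total=46}
  after event 3 (t=20: SET count = 11): {count=11, max=-2, total=46}
  after event 4 (t=30: SET total = 48): {count=11, max=-2, total=48}
  after event 5 (t=34: SET count = -12): {count=-12, max=-2, total=48}
  after event 6 (t=42: SET total = -6): {count=-12, max=-2, total=-6}
  after event 7 (t=52: SET total = 42): {count=-12, max=-2, total=42}
  after event 8 (t=62: SET total = 28): {count=-12, max=-2, total=28}
  after event 9 (t=64: DEC max by 2): {count=-12, max=-4, total=28}
  after event 10 (t=71: SET total = 4): {count=-12, max=-4, total=4}
  after event 11 (t=76: SET count = 41): {count=41, max=-4, total=4}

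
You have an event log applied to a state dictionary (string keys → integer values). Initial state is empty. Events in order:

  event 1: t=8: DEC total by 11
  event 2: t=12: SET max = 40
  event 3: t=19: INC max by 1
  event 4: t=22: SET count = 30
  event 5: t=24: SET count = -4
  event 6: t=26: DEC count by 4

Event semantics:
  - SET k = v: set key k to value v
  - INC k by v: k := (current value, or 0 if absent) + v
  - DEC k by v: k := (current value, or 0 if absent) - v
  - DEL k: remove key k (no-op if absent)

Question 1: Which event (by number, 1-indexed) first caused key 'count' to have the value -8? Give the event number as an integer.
Looking for first event where count becomes -8:
  event 4: count = 30
  event 5: count = -4
  event 6: count -4 -> -8  <-- first match

Answer: 6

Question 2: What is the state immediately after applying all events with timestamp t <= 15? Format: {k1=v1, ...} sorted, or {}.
Apply events with t <= 15 (2 events):
  after event 1 (t=8: DEC total by 11): {total=-11}
  after event 2 (t=12: SET max = 40): {max=40, total=-11}

Answer: {max=40, total=-11}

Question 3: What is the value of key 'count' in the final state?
Answer: -8

Derivation:
Track key 'count' through all 6 events:
  event 1 (t=8: DEC total by 11): count unchanged
  event 2 (t=12: SET max = 40): count unchanged
  event 3 (t=19: INC max by 1): count unchanged
  event 4 (t=22: SET count = 30): count (absent) -> 30
  event 5 (t=24: SET count = -4): count 30 -> -4
  event 6 (t=26: DEC count by 4): count -4 -> -8
Final: count = -8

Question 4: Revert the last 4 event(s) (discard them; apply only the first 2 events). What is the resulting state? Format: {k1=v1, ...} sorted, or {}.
Answer: {max=40, total=-11}

Derivation:
Keep first 2 events (discard last 4):
  after event 1 (t=8: DEC total by 11): {total=-11}
  after event 2 (t=12: SET max = 40): {max=40, total=-11}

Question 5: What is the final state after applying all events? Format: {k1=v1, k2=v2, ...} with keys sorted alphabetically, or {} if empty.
  after event 1 (t=8: DEC total by 11): {total=-11}
  after event 2 (t=12: SET max = 40): {max=40, total=-11}
  after event 3 (t=19: INC max by 1): {max=41, total=-11}
  after event 4 (t=22: SET count = 30): {count=30, max=41, total=-11}
  after event 5 (t=24: SET count = -4): {count=-4, max=41, total=-11}
  after event 6 (t=26: DEC count by 4): {count=-8, max=41, total=-11}

Answer: {count=-8, max=41, total=-11}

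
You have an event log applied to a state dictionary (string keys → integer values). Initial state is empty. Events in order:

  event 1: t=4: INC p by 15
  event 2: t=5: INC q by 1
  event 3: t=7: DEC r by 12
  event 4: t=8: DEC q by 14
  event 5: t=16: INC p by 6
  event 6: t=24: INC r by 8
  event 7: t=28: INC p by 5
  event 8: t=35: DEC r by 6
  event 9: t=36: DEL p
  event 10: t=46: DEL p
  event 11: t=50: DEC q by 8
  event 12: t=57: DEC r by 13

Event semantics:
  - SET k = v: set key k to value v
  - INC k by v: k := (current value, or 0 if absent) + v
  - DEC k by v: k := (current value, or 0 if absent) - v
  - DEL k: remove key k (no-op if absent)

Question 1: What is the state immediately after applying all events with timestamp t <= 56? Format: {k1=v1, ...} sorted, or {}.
Answer: {q=-21, r=-10}

Derivation:
Apply events with t <= 56 (11 events):
  after event 1 (t=4: INC p by 15): {p=15}
  after event 2 (t=5: INC q by 1): {p=15, q=1}
  after event 3 (t=7: DEC r by 12): {p=15, q=1, r=-12}
  after event 4 (t=8: DEC q by 14): {p=15, q=-13, r=-12}
  after event 5 (t=16: INC p by 6): {p=21, q=-13, r=-12}
  after event 6 (t=24: INC r by 8): {p=21, q=-13, r=-4}
  after event 7 (t=28: INC p by 5): {p=26, q=-13, r=-4}
  after event 8 (t=35: DEC r by 6): {p=26, q=-13, r=-10}
  after event 9 (t=36: DEL p): {q=-13, r=-10}
  after event 10 (t=46: DEL p): {q=-13, r=-10}
  after event 11 (t=50: DEC q by 8): {q=-21, r=-10}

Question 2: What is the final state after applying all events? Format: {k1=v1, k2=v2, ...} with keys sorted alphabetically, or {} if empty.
Answer: {q=-21, r=-23}

Derivation:
  after event 1 (t=4: INC p by 15): {p=15}
  after event 2 (t=5: INC q by 1): {p=15, q=1}
  after event 3 (t=7: DEC r by 12): {p=15, q=1, r=-12}
  after event 4 (t=8: DEC q by 14): {p=15, q=-13, r=-12}
  after event 5 (t=16: INC p by 6): {p=21, q=-13, r=-12}
  after event 6 (t=24: INC r by 8): {p=21, q=-13, r=-4}
  after event 7 (t=28: INC p by 5): {p=26, q=-13, r=-4}
  after event 8 (t=35: DEC r by 6): {p=26, q=-13, r=-10}
  after event 9 (t=36: DEL p): {q=-13, r=-10}
  after event 10 (t=46: DEL p): {q=-13, r=-10}
  after event 11 (t=50: DEC q by 8): {q=-21, r=-10}
  after event 12 (t=57: DEC r by 13): {q=-21, r=-23}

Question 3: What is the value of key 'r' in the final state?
Track key 'r' through all 12 events:
  event 1 (t=4: INC p by 15): r unchanged
  event 2 (t=5: INC q by 1): r unchanged
  event 3 (t=7: DEC r by 12): r (absent) -> -12
  event 4 (t=8: DEC q by 14): r unchanged
  event 5 (t=16: INC p by 6): r unchanged
  event 6 (t=24: INC r by 8): r -12 -> -4
  event 7 (t=28: INC p by 5): r unchanged
  event 8 (t=35: DEC r by 6): r -4 -> -10
  event 9 (t=36: DEL p): r unchanged
  event 10 (t=46: DEL p): r unchanged
  event 11 (t=50: DEC q by 8): r unchanged
  event 12 (t=57: DEC r by 13): r -10 -> -23
Final: r = -23

Answer: -23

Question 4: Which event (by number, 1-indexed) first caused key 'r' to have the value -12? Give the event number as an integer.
Answer: 3

Derivation:
Looking for first event where r becomes -12:
  event 3: r (absent) -> -12  <-- first match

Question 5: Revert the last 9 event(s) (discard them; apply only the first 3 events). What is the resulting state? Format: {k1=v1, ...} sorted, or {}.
Keep first 3 events (discard last 9):
  after event 1 (t=4: INC p by 15): {p=15}
  after event 2 (t=5: INC q by 1): {p=15, q=1}
  after event 3 (t=7: DEC r by 12): {p=15, q=1, r=-12}

Answer: {p=15, q=1, r=-12}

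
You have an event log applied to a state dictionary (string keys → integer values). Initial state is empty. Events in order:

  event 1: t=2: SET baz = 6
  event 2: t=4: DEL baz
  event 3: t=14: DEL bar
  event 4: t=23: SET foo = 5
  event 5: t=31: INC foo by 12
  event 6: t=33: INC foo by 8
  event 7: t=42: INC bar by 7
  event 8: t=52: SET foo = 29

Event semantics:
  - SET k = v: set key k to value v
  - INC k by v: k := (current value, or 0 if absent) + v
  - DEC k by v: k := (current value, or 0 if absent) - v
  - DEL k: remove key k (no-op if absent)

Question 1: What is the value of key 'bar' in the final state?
Track key 'bar' through all 8 events:
  event 1 (t=2: SET baz = 6): bar unchanged
  event 2 (t=4: DEL baz): bar unchanged
  event 3 (t=14: DEL bar): bar (absent) -> (absent)
  event 4 (t=23: SET foo = 5): bar unchanged
  event 5 (t=31: INC foo by 12): bar unchanged
  event 6 (t=33: INC foo by 8): bar unchanged
  event 7 (t=42: INC bar by 7): bar (absent) -> 7
  event 8 (t=52: SET foo = 29): bar unchanged
Final: bar = 7

Answer: 7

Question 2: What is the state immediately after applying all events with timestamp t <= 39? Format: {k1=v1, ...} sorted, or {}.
Apply events with t <= 39 (6 events):
  after event 1 (t=2: SET baz = 6): {baz=6}
  after event 2 (t=4: DEL baz): {}
  after event 3 (t=14: DEL bar): {}
  after event 4 (t=23: SET foo = 5): {foo=5}
  after event 5 (t=31: INC foo by 12): {foo=17}
  after event 6 (t=33: INC foo by 8): {foo=25}

Answer: {foo=25}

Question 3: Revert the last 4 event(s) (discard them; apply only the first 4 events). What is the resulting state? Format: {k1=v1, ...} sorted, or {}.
Answer: {foo=5}

Derivation:
Keep first 4 events (discard last 4):
  after event 1 (t=2: SET baz = 6): {baz=6}
  after event 2 (t=4: DEL baz): {}
  after event 3 (t=14: DEL bar): {}
  after event 4 (t=23: SET foo = 5): {foo=5}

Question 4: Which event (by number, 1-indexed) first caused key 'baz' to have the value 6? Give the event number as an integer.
Answer: 1

Derivation:
Looking for first event where baz becomes 6:
  event 1: baz (absent) -> 6  <-- first match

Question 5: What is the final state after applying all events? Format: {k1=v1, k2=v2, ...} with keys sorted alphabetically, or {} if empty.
Answer: {bar=7, foo=29}

Derivation:
  after event 1 (t=2: SET baz = 6): {baz=6}
  after event 2 (t=4: DEL baz): {}
  after event 3 (t=14: DEL bar): {}
  after event 4 (t=23: SET foo = 5): {foo=5}
  after event 5 (t=31: INC foo by 12): {foo=17}
  after event 6 (t=33: INC foo by 8): {foo=25}
  after event 7 (t=42: INC bar by 7): {bar=7, foo=25}
  after event 8 (t=52: SET foo = 29): {bar=7, foo=29}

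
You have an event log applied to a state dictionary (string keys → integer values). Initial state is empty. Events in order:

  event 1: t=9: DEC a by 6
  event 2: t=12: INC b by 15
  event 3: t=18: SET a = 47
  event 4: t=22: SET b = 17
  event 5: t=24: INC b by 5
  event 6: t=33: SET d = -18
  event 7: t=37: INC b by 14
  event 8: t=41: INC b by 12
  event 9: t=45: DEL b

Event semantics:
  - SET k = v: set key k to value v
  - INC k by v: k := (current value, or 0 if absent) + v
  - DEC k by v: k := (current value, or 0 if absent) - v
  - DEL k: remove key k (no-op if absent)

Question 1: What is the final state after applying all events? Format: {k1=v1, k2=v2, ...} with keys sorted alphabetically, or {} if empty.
Answer: {a=47, d=-18}

Derivation:
  after event 1 (t=9: DEC a by 6): {a=-6}
  after event 2 (t=12: INC b by 15): {a=-6, b=15}
  after event 3 (t=18: SET a = 47): {a=47, b=15}
  after event 4 (t=22: SET b = 17): {a=47, b=17}
  after event 5 (t=24: INC b by 5): {a=47, b=22}
  after event 6 (t=33: SET d = -18): {a=47, b=22, d=-18}
  after event 7 (t=37: INC b by 14): {a=47, b=36, d=-18}
  after event 8 (t=41: INC b by 12): {a=47, b=48, d=-18}
  after event 9 (t=45: DEL b): {a=47, d=-18}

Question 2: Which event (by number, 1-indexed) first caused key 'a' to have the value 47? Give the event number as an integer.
Answer: 3

Derivation:
Looking for first event where a becomes 47:
  event 1: a = -6
  event 2: a = -6
  event 3: a -6 -> 47  <-- first match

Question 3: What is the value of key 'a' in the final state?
Answer: 47

Derivation:
Track key 'a' through all 9 events:
  event 1 (t=9: DEC a by 6): a (absent) -> -6
  event 2 (t=12: INC b by 15): a unchanged
  event 3 (t=18: SET a = 47): a -6 -> 47
  event 4 (t=22: SET b = 17): a unchanged
  event 5 (t=24: INC b by 5): a unchanged
  event 6 (t=33: SET d = -18): a unchanged
  event 7 (t=37: INC b by 14): a unchanged
  event 8 (t=41: INC b by 12): a unchanged
  event 9 (t=45: DEL b): a unchanged
Final: a = 47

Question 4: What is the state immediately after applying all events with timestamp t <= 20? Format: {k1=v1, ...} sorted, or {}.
Apply events with t <= 20 (3 events):
  after event 1 (t=9: DEC a by 6): {a=-6}
  after event 2 (t=12: INC b by 15): {a=-6, b=15}
  after event 3 (t=18: SET a = 47): {a=47, b=15}

Answer: {a=47, b=15}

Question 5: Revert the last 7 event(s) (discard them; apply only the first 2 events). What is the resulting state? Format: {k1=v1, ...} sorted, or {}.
Keep first 2 events (discard last 7):
  after event 1 (t=9: DEC a by 6): {a=-6}
  after event 2 (t=12: INC b by 15): {a=-6, b=15}

Answer: {a=-6, b=15}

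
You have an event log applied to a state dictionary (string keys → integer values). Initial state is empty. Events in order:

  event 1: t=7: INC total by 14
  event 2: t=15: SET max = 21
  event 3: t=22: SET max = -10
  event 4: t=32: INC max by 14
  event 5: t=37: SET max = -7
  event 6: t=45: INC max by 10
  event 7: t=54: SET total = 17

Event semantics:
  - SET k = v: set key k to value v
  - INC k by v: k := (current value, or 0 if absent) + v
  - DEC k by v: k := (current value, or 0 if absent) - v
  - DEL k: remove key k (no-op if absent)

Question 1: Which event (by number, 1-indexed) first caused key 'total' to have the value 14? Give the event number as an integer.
Looking for first event where total becomes 14:
  event 1: total (absent) -> 14  <-- first match

Answer: 1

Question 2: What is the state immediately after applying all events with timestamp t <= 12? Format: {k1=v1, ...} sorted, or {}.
Apply events with t <= 12 (1 events):
  after event 1 (t=7: INC total by 14): {total=14}

Answer: {total=14}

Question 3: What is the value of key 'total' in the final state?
Track key 'total' through all 7 events:
  event 1 (t=7: INC total by 14): total (absent) -> 14
  event 2 (t=15: SET max = 21): total unchanged
  event 3 (t=22: SET max = -10): total unchanged
  event 4 (t=32: INC max by 14): total unchanged
  event 5 (t=37: SET max = -7): total unchanged
  event 6 (t=45: INC max by 10): total unchanged
  event 7 (t=54: SET total = 17): total 14 -> 17
Final: total = 17

Answer: 17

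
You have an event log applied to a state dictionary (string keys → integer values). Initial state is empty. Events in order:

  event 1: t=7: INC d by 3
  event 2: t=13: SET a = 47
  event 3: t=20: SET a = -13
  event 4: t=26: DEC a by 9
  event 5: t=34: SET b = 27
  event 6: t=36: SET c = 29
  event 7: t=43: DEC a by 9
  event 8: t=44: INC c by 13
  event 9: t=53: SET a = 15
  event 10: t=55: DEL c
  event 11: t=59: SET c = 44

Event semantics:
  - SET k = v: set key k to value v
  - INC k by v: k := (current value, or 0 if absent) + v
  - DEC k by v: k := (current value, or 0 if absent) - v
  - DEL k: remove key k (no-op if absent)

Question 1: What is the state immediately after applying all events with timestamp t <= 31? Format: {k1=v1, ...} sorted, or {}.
Apply events with t <= 31 (4 events):
  after event 1 (t=7: INC d by 3): {d=3}
  after event 2 (t=13: SET a = 47): {a=47, d=3}
  after event 3 (t=20: SET a = -13): {a=-13, d=3}
  after event 4 (t=26: DEC a by 9): {a=-22, d=3}

Answer: {a=-22, d=3}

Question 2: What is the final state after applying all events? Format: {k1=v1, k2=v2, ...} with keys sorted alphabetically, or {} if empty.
  after event 1 (t=7: INC d by 3): {d=3}
  after event 2 (t=13: SET a = 47): {a=47, d=3}
  after event 3 (t=20: SET a = -13): {a=-13, d=3}
  after event 4 (t=26: DEC a by 9): {a=-22, d=3}
  after event 5 (t=34: SET b = 27): {a=-22, b=27, d=3}
  after event 6 (t=36: SET c = 29): {a=-22, b=27, c=29, d=3}
  after event 7 (t=43: DEC a by 9): {a=-31, b=27, c=29, d=3}
  after event 8 (t=44: INC c by 13): {a=-31, b=27, c=42, d=3}
  after event 9 (t=53: SET a = 15): {a=15, b=27, c=42, d=3}
  after event 10 (t=55: DEL c): {a=15, b=27, d=3}
  after event 11 (t=59: SET c = 44): {a=15, b=27, c=44, d=3}

Answer: {a=15, b=27, c=44, d=3}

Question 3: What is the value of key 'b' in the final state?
Answer: 27

Derivation:
Track key 'b' through all 11 events:
  event 1 (t=7: INC d by 3): b unchanged
  event 2 (t=13: SET a = 47): b unchanged
  event 3 (t=20: SET a = -13): b unchanged
  event 4 (t=26: DEC a by 9): b unchanged
  event 5 (t=34: SET b = 27): b (absent) -> 27
  event 6 (t=36: SET c = 29): b unchanged
  event 7 (t=43: DEC a by 9): b unchanged
  event 8 (t=44: INC c by 13): b unchanged
  event 9 (t=53: SET a = 15): b unchanged
  event 10 (t=55: DEL c): b unchanged
  event 11 (t=59: SET c = 44): b unchanged
Final: b = 27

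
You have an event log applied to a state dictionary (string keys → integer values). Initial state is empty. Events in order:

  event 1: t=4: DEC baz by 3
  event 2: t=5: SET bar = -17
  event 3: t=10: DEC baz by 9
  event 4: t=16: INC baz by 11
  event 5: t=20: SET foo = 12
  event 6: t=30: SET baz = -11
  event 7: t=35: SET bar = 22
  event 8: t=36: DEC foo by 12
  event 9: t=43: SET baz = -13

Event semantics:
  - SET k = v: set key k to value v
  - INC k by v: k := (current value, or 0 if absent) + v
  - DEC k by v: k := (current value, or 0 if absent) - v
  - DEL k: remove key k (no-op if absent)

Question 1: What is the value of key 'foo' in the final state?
Answer: 0

Derivation:
Track key 'foo' through all 9 events:
  event 1 (t=4: DEC baz by 3): foo unchanged
  event 2 (t=5: SET bar = -17): foo unchanged
  event 3 (t=10: DEC baz by 9): foo unchanged
  event 4 (t=16: INC baz by 11): foo unchanged
  event 5 (t=20: SET foo = 12): foo (absent) -> 12
  event 6 (t=30: SET baz = -11): foo unchanged
  event 7 (t=35: SET bar = 22): foo unchanged
  event 8 (t=36: DEC foo by 12): foo 12 -> 0
  event 9 (t=43: SET baz = -13): foo unchanged
Final: foo = 0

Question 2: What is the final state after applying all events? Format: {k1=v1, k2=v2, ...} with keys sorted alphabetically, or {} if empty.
Answer: {bar=22, baz=-13, foo=0}

Derivation:
  after event 1 (t=4: DEC baz by 3): {baz=-3}
  after event 2 (t=5: SET bar = -17): {bar=-17, baz=-3}
  after event 3 (t=10: DEC baz by 9): {bar=-17, baz=-12}
  after event 4 (t=16: INC baz by 11): {bar=-17, baz=-1}
  after event 5 (t=20: SET foo = 12): {bar=-17, baz=-1, foo=12}
  after event 6 (t=30: SET baz = -11): {bar=-17, baz=-11, foo=12}
  after event 7 (t=35: SET bar = 22): {bar=22, baz=-11, foo=12}
  after event 8 (t=36: DEC foo by 12): {bar=22, baz=-11, foo=0}
  after event 9 (t=43: SET baz = -13): {bar=22, baz=-13, foo=0}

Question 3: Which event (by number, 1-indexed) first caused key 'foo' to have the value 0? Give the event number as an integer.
Looking for first event where foo becomes 0:
  event 5: foo = 12
  event 6: foo = 12
  event 7: foo = 12
  event 8: foo 12 -> 0  <-- first match

Answer: 8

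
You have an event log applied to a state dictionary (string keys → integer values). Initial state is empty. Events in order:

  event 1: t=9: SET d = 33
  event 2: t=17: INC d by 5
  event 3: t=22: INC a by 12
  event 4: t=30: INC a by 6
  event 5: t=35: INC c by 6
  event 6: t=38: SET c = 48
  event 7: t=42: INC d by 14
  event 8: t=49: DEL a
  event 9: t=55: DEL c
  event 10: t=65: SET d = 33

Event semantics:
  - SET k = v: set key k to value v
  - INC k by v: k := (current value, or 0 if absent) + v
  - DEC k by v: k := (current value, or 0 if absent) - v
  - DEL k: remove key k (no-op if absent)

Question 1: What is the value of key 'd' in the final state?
Answer: 33

Derivation:
Track key 'd' through all 10 events:
  event 1 (t=9: SET d = 33): d (absent) -> 33
  event 2 (t=17: INC d by 5): d 33 -> 38
  event 3 (t=22: INC a by 12): d unchanged
  event 4 (t=30: INC a by 6): d unchanged
  event 5 (t=35: INC c by 6): d unchanged
  event 6 (t=38: SET c = 48): d unchanged
  event 7 (t=42: INC d by 14): d 38 -> 52
  event 8 (t=49: DEL a): d unchanged
  event 9 (t=55: DEL c): d unchanged
  event 10 (t=65: SET d = 33): d 52 -> 33
Final: d = 33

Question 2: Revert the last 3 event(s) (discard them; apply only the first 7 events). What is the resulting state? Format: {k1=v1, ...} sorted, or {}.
Answer: {a=18, c=48, d=52}

Derivation:
Keep first 7 events (discard last 3):
  after event 1 (t=9: SET d = 33): {d=33}
  after event 2 (t=17: INC d by 5): {d=38}
  after event 3 (t=22: INC a by 12): {a=12, d=38}
  after event 4 (t=30: INC a by 6): {a=18, d=38}
  after event 5 (t=35: INC c by 6): {a=18, c=6, d=38}
  after event 6 (t=38: SET c = 48): {a=18, c=48, d=38}
  after event 7 (t=42: INC d by 14): {a=18, c=48, d=52}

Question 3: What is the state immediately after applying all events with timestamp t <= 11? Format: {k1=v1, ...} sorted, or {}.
Apply events with t <= 11 (1 events):
  after event 1 (t=9: SET d = 33): {d=33}

Answer: {d=33}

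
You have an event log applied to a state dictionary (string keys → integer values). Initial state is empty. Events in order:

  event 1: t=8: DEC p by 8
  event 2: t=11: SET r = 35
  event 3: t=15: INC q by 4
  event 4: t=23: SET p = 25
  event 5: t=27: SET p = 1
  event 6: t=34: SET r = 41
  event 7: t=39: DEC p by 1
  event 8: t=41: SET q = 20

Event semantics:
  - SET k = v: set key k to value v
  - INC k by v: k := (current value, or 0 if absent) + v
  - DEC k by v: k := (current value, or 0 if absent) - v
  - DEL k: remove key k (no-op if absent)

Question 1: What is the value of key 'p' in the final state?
Track key 'p' through all 8 events:
  event 1 (t=8: DEC p by 8): p (absent) -> -8
  event 2 (t=11: SET r = 35): p unchanged
  event 3 (t=15: INC q by 4): p unchanged
  event 4 (t=23: SET p = 25): p -8 -> 25
  event 5 (t=27: SET p = 1): p 25 -> 1
  event 6 (t=34: SET r = 41): p unchanged
  event 7 (t=39: DEC p by 1): p 1 -> 0
  event 8 (t=41: SET q = 20): p unchanged
Final: p = 0

Answer: 0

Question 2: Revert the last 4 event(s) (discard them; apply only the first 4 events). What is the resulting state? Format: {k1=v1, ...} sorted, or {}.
Answer: {p=25, q=4, r=35}

Derivation:
Keep first 4 events (discard last 4):
  after event 1 (t=8: DEC p by 8): {p=-8}
  after event 2 (t=11: SET r = 35): {p=-8, r=35}
  after event 3 (t=15: INC q by 4): {p=-8, q=4, r=35}
  after event 4 (t=23: SET p = 25): {p=25, q=4, r=35}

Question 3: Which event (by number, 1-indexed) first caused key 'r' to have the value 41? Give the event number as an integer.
Looking for first event where r becomes 41:
  event 2: r = 35
  event 3: r = 35
  event 4: r = 35
  event 5: r = 35
  event 6: r 35 -> 41  <-- first match

Answer: 6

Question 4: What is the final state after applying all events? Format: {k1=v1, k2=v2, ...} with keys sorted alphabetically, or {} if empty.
  after event 1 (t=8: DEC p by 8): {p=-8}
  after event 2 (t=11: SET r = 35): {p=-8, r=35}
  after event 3 (t=15: INC q by 4): {p=-8, q=4, r=35}
  after event 4 (t=23: SET p = 25): {p=25, q=4, r=35}
  after event 5 (t=27: SET p = 1): {p=1, q=4, r=35}
  after event 6 (t=34: SET r = 41): {p=1, q=4, r=41}
  after event 7 (t=39: DEC p by 1): {p=0, q=4, r=41}
  after event 8 (t=41: SET q = 20): {p=0, q=20, r=41}

Answer: {p=0, q=20, r=41}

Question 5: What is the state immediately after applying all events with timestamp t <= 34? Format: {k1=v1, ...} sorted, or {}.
Answer: {p=1, q=4, r=41}

Derivation:
Apply events with t <= 34 (6 events):
  after event 1 (t=8: DEC p by 8): {p=-8}
  after event 2 (t=11: SET r = 35): {p=-8, r=35}
  after event 3 (t=15: INC q by 4): {p=-8, q=4, r=35}
  after event 4 (t=23: SET p = 25): {p=25, q=4, r=35}
  after event 5 (t=27: SET p = 1): {p=1, q=4, r=35}
  after event 6 (t=34: SET r = 41): {p=1, q=4, r=41}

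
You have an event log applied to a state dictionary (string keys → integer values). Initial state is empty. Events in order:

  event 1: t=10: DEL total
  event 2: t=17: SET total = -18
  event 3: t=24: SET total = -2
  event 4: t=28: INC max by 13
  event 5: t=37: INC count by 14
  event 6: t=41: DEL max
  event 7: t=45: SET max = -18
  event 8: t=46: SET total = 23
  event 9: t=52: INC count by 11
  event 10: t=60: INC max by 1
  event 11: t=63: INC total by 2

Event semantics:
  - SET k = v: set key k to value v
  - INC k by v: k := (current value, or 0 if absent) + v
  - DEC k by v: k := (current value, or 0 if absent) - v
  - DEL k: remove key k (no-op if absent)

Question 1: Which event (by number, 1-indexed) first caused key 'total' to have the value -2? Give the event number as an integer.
Answer: 3

Derivation:
Looking for first event where total becomes -2:
  event 2: total = -18
  event 3: total -18 -> -2  <-- first match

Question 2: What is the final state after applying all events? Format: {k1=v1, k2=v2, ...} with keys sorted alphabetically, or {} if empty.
  after event 1 (t=10: DEL total): {}
  after event 2 (t=17: SET total = -18): {total=-18}
  after event 3 (t=24: SET total = -2): {total=-2}
  after event 4 (t=28: INC max by 13): {max=13, total=-2}
  after event 5 (t=37: INC count by 14): {count=14, max=13, total=-2}
  after event 6 (t=41: DEL max): {count=14, total=-2}
  after event 7 (t=45: SET max = -18): {count=14, max=-18, total=-2}
  after event 8 (t=46: SET total = 23): {count=14, max=-18, total=23}
  after event 9 (t=52: INC count by 11): {count=25, max=-18, total=23}
  after event 10 (t=60: INC max by 1): {count=25, max=-17, total=23}
  after event 11 (t=63: INC total by 2): {count=25, max=-17, total=25}

Answer: {count=25, max=-17, total=25}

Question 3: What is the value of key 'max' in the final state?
Track key 'max' through all 11 events:
  event 1 (t=10: DEL total): max unchanged
  event 2 (t=17: SET total = -18): max unchanged
  event 3 (t=24: SET total = -2): max unchanged
  event 4 (t=28: INC max by 13): max (absent) -> 13
  event 5 (t=37: INC count by 14): max unchanged
  event 6 (t=41: DEL max): max 13 -> (absent)
  event 7 (t=45: SET max = -18): max (absent) -> -18
  event 8 (t=46: SET total = 23): max unchanged
  event 9 (t=52: INC count by 11): max unchanged
  event 10 (t=60: INC max by 1): max -18 -> -17
  event 11 (t=63: INC total by 2): max unchanged
Final: max = -17

Answer: -17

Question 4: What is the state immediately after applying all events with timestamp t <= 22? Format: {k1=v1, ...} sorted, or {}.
Apply events with t <= 22 (2 events):
  after event 1 (t=10: DEL total): {}
  after event 2 (t=17: SET total = -18): {total=-18}

Answer: {total=-18}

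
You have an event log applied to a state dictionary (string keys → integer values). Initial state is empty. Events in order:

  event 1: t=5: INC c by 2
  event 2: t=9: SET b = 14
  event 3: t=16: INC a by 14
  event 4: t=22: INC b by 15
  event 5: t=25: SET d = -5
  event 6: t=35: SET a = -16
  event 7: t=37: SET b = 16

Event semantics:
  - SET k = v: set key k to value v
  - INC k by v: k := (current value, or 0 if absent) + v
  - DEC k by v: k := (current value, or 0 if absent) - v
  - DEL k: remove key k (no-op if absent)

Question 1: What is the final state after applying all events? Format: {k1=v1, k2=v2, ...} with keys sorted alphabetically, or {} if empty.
  after event 1 (t=5: INC c by 2): {c=2}
  after event 2 (t=9: SET b = 14): {b=14, c=2}
  after event 3 (t=16: INC a by 14): {a=14, b=14, c=2}
  after event 4 (t=22: INC b by 15): {a=14, b=29, c=2}
  after event 5 (t=25: SET d = -5): {a=14, b=29, c=2, d=-5}
  after event 6 (t=35: SET a = -16): {a=-16, b=29, c=2, d=-5}
  after event 7 (t=37: SET b = 16): {a=-16, b=16, c=2, d=-5}

Answer: {a=-16, b=16, c=2, d=-5}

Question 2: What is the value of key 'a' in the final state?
Answer: -16

Derivation:
Track key 'a' through all 7 events:
  event 1 (t=5: INC c by 2): a unchanged
  event 2 (t=9: SET b = 14): a unchanged
  event 3 (t=16: INC a by 14): a (absent) -> 14
  event 4 (t=22: INC b by 15): a unchanged
  event 5 (t=25: SET d = -5): a unchanged
  event 6 (t=35: SET a = -16): a 14 -> -16
  event 7 (t=37: SET b = 16): a unchanged
Final: a = -16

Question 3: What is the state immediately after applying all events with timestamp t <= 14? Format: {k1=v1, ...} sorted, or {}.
Answer: {b=14, c=2}

Derivation:
Apply events with t <= 14 (2 events):
  after event 1 (t=5: INC c by 2): {c=2}
  after event 2 (t=9: SET b = 14): {b=14, c=2}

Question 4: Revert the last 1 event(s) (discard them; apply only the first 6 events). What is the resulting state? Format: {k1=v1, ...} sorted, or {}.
Answer: {a=-16, b=29, c=2, d=-5}

Derivation:
Keep first 6 events (discard last 1):
  after event 1 (t=5: INC c by 2): {c=2}
  after event 2 (t=9: SET b = 14): {b=14, c=2}
  after event 3 (t=16: INC a by 14): {a=14, b=14, c=2}
  after event 4 (t=22: INC b by 15): {a=14, b=29, c=2}
  after event 5 (t=25: SET d = -5): {a=14, b=29, c=2, d=-5}
  after event 6 (t=35: SET a = -16): {a=-16, b=29, c=2, d=-5}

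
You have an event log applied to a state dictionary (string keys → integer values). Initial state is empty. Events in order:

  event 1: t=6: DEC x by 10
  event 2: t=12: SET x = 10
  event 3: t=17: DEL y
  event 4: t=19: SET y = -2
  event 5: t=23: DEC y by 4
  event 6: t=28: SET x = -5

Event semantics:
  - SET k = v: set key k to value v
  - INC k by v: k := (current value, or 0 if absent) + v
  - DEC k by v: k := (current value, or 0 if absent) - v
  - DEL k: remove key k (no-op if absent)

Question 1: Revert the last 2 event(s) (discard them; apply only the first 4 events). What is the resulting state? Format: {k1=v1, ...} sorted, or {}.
Keep first 4 events (discard last 2):
  after event 1 (t=6: DEC x by 10): {x=-10}
  after event 2 (t=12: SET x = 10): {x=10}
  after event 3 (t=17: DEL y): {x=10}
  after event 4 (t=19: SET y = -2): {x=10, y=-2}

Answer: {x=10, y=-2}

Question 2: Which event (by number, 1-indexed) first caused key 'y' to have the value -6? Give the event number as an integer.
Answer: 5

Derivation:
Looking for first event where y becomes -6:
  event 4: y = -2
  event 5: y -2 -> -6  <-- first match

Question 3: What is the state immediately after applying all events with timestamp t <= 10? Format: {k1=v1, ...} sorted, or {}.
Apply events with t <= 10 (1 events):
  after event 1 (t=6: DEC x by 10): {x=-10}

Answer: {x=-10}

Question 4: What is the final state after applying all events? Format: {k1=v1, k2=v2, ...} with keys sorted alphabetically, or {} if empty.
  after event 1 (t=6: DEC x by 10): {x=-10}
  after event 2 (t=12: SET x = 10): {x=10}
  after event 3 (t=17: DEL y): {x=10}
  after event 4 (t=19: SET y = -2): {x=10, y=-2}
  after event 5 (t=23: DEC y by 4): {x=10, y=-6}
  after event 6 (t=28: SET x = -5): {x=-5, y=-6}

Answer: {x=-5, y=-6}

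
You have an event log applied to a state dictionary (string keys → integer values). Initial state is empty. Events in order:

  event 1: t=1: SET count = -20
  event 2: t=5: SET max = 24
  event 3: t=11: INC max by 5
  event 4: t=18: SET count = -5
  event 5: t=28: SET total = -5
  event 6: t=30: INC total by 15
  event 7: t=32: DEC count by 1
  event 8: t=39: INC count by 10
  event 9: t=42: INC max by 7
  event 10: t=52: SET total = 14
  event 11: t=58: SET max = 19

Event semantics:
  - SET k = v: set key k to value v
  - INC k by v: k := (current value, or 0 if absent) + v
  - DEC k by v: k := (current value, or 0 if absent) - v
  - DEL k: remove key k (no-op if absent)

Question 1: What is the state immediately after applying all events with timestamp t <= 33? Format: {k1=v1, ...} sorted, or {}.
Answer: {count=-6, max=29, total=10}

Derivation:
Apply events with t <= 33 (7 events):
  after event 1 (t=1: SET count = -20): {count=-20}
  after event 2 (t=5: SET max = 24): {count=-20, max=24}
  after event 3 (t=11: INC max by 5): {count=-20, max=29}
  after event 4 (t=18: SET count = -5): {count=-5, max=29}
  after event 5 (t=28: SET total = -5): {count=-5, max=29, total=-5}
  after event 6 (t=30: INC total by 15): {count=-5, max=29, total=10}
  after event 7 (t=32: DEC count by 1): {count=-6, max=29, total=10}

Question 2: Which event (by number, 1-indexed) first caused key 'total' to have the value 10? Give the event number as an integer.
Answer: 6

Derivation:
Looking for first event where total becomes 10:
  event 5: total = -5
  event 6: total -5 -> 10  <-- first match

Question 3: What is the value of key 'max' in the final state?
Track key 'max' through all 11 events:
  event 1 (t=1: SET count = -20): max unchanged
  event 2 (t=5: SET max = 24): max (absent) -> 24
  event 3 (t=11: INC max by 5): max 24 -> 29
  event 4 (t=18: SET count = -5): max unchanged
  event 5 (t=28: SET total = -5): max unchanged
  event 6 (t=30: INC total by 15): max unchanged
  event 7 (t=32: DEC count by 1): max unchanged
  event 8 (t=39: INC count by 10): max unchanged
  event 9 (t=42: INC max by 7): max 29 -> 36
  event 10 (t=52: SET total = 14): max unchanged
  event 11 (t=58: SET max = 19): max 36 -> 19
Final: max = 19

Answer: 19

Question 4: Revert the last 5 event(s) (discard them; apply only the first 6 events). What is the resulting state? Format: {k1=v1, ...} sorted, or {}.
Answer: {count=-5, max=29, total=10}

Derivation:
Keep first 6 events (discard last 5):
  after event 1 (t=1: SET count = -20): {count=-20}
  after event 2 (t=5: SET max = 24): {count=-20, max=24}
  after event 3 (t=11: INC max by 5): {count=-20, max=29}
  after event 4 (t=18: SET count = -5): {count=-5, max=29}
  after event 5 (t=28: SET total = -5): {count=-5, max=29, total=-5}
  after event 6 (t=30: INC total by 15): {count=-5, max=29, total=10}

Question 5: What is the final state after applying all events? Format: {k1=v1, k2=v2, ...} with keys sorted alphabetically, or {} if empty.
  after event 1 (t=1: SET count = -20): {count=-20}
  after event 2 (t=5: SET max = 24): {count=-20, max=24}
  after event 3 (t=11: INC max by 5): {count=-20, max=29}
  after event 4 (t=18: SET count = -5): {count=-5, max=29}
  after event 5 (t=28: SET total = -5): {count=-5, max=29, total=-5}
  after event 6 (t=30: INC total by 15): {count=-5, max=29, total=10}
  after event 7 (t=32: DEC count by 1): {count=-6, max=29, total=10}
  after event 8 (t=39: INC count by 10): {count=4, max=29, total=10}
  after event 9 (t=42: INC max by 7): {count=4, max=36, total=10}
  after event 10 (t=52: SET total = 14): {count=4, max=36, total=14}
  after event 11 (t=58: SET max = 19): {count=4, max=19, total=14}

Answer: {count=4, max=19, total=14}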